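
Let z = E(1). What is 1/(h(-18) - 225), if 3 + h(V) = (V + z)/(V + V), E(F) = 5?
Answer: -36/8195 ≈ -0.0043929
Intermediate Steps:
z = 5
h(V) = -3 + (5 + V)/(2*V) (h(V) = -3 + (V + 5)/(V + V) = -3 + (5 + V)/((2*V)) = -3 + (5 + V)*(1/(2*V)) = -3 + (5 + V)/(2*V))
1/(h(-18) - 225) = 1/((5/2)*(1 - 1*(-18))/(-18) - 225) = 1/((5/2)*(-1/18)*(1 + 18) - 225) = 1/((5/2)*(-1/18)*19 - 225) = 1/(-95/36 - 225) = 1/(-8195/36) = -36/8195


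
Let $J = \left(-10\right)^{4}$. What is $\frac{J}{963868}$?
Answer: $\frac{2500}{240967} \approx 0.010375$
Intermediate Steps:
$J = 10000$
$\frac{J}{963868} = \frac{10000}{963868} = 10000 \cdot \frac{1}{963868} = \frac{2500}{240967}$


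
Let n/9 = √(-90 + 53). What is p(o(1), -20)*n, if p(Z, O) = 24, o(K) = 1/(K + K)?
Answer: 216*I*√37 ≈ 1313.9*I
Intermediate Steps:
o(K) = 1/(2*K)
n = 9*I*√37 (n = 9*√(-90 + 53) = 9*√(-37) = 9*(I*√37) = 9*I*√37 ≈ 54.745*I)
p(o(1), -20)*n = 24*(9*I*√37) = 216*I*√37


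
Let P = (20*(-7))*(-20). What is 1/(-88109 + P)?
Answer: -1/85309 ≈ -1.1722e-5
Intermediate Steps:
P = 2800 (P = -140*(-20) = 2800)
1/(-88109 + P) = 1/(-88109 + 2800) = 1/(-85309) = -1/85309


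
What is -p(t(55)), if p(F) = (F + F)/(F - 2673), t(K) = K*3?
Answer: 5/38 ≈ 0.13158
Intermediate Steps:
t(K) = 3*K
p(F) = 2*F/(-2673 + F) (p(F) = (2*F)/(-2673 + F) = 2*F/(-2673 + F))
-p(t(55)) = -2*3*55/(-2673 + 3*55) = -2*165/(-2673 + 165) = -2*165/(-2508) = -2*165*(-1)/2508 = -1*(-5/38) = 5/38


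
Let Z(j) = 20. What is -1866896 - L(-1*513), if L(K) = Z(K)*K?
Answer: -1856636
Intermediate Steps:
L(K) = 20*K
-1866896 - L(-1*513) = -1866896 - 20*(-1*513) = -1866896 - 20*(-513) = -1866896 - 1*(-10260) = -1866896 + 10260 = -1856636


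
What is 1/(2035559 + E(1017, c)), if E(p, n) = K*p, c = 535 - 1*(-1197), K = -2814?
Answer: -1/826279 ≈ -1.2102e-6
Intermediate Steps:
c = 1732 (c = 535 + 1197 = 1732)
E(p, n) = -2814*p
1/(2035559 + E(1017, c)) = 1/(2035559 - 2814*1017) = 1/(2035559 - 2861838) = 1/(-826279) = -1/826279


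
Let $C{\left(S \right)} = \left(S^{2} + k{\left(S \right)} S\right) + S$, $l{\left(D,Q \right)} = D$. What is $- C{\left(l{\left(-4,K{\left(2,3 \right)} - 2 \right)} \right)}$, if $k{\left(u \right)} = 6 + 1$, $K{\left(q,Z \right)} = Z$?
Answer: $16$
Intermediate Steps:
$k{\left(u \right)} = 7$
$C{\left(S \right)} = S^{2} + 8 S$ ($C{\left(S \right)} = \left(S^{2} + 7 S\right) + S = S^{2} + 8 S$)
$- C{\left(l{\left(-4,K{\left(2,3 \right)} - 2 \right)} \right)} = - \left(-4\right) \left(8 - 4\right) = - \left(-4\right) 4 = \left(-1\right) \left(-16\right) = 16$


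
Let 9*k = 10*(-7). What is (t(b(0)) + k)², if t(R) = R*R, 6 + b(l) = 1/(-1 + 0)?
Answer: 137641/81 ≈ 1699.3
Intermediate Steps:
b(l) = -7 (b(l) = -6 + 1/(-1 + 0) = -6 + 1/(-1) = -6 - 1 = -7)
k = -70/9 (k = (10*(-7))/9 = (⅑)*(-70) = -70/9 ≈ -7.7778)
t(R) = R²
(t(b(0)) + k)² = ((-7)² - 70/9)² = (49 - 70/9)² = (371/9)² = 137641/81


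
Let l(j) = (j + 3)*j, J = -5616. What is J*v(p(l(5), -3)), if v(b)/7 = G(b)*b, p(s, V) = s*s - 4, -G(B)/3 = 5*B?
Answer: 1502042330880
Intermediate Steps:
l(j) = j*(3 + j) (l(j) = (3 + j)*j = j*(3 + j))
G(B) = -15*B
p(s, V) = -4 + s**2 (p(s, V) = s**2 - 4 = -4 + s**2)
v(b) = -105*b**2 (v(b) = 7*((-15*b)*b) = 7*(-15*b**2) = -105*b**2)
J*v(p(l(5), -3)) = -(-589680)*(-4 + (5*(3 + 5))**2)**2 = -(-589680)*(-4 + (5*8)**2)**2 = -(-589680)*(-4 + 40**2)**2 = -(-589680)*(-4 + 1600)**2 = -(-589680)*1596**2 = -(-589680)*2547216 = -5616*(-267457680) = 1502042330880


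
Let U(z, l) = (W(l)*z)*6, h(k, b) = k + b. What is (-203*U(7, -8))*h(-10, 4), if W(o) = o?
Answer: -409248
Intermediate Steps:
h(k, b) = b + k
U(z, l) = 6*l*z (U(z, l) = (l*z)*6 = 6*l*z)
(-203*U(7, -8))*h(-10, 4) = (-1218*(-8)*7)*(4 - 10) = -203*(-336)*(-6) = 68208*(-6) = -409248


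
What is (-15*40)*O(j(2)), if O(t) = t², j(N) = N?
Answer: -2400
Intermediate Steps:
(-15*40)*O(j(2)) = -15*40*2² = -600*4 = -2400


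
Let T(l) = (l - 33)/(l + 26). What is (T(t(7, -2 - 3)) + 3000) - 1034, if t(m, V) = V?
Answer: 41248/21 ≈ 1964.2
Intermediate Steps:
T(l) = (-33 + l)/(26 + l)
(T(t(7, -2 - 3)) + 3000) - 1034 = ((-33 + (-2 - 3))/(26 + (-2 - 3)) + 3000) - 1034 = ((-33 - 5)/(26 - 5) + 3000) - 1034 = (-38/21 + 3000) - 1034 = 62962/21 - 1034 = 41248/21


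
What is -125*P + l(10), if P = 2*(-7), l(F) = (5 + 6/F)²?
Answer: 44534/25 ≈ 1781.4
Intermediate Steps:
P = -14
-125*P + l(10) = -125*(-14) + (6 + 5*10)²/10² = 1750 + (6 + 50)²/100 = 1750 + (1/100)*56² = 1750 + (1/100)*3136 = 1750 + 784/25 = 44534/25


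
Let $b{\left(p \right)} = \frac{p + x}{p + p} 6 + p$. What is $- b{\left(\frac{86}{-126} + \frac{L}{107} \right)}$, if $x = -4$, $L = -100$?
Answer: $- \frac{646912094}{73483641} \approx -8.8035$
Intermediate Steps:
$b{\left(p \right)} = p + \frac{3 \left(-4 + p\right)}{p}$ ($b{\left(p \right)} = \frac{p - 4}{p + p} 6 + p = \frac{-4 + p}{2 p} 6 + p = \frac{3 \left(-4 + p\right)}{p} + p = p + \frac{3 \left(-4 + p\right)}{p}$)
$- b{\left(\frac{86}{-126} + \frac{L}{107} \right)} = - (3 + \left(\frac{86}{-126} - \frac{100}{107}\right) - \frac{12}{\frac{86}{-126} - \frac{100}{107}}) = - (3 + \left(86 \left(- \frac{1}{126}\right) - \frac{100}{107}\right) - \frac{12}{86 \left(- \frac{1}{126}\right) - \frac{100}{107}}) = - (3 - \frac{10901}{6741} - \frac{12}{- \frac{43}{63} - \frac{100}{107}}) = - (3 - \frac{10901}{6741} - \frac{12}{- \frac{10901}{6741}}) = - (3 - \frac{10901}{6741} - - \frac{80892}{10901}) = - (3 - \frac{10901}{6741} + \frac{80892}{10901}) = \left(-1\right) \frac{646912094}{73483641} = - \frac{646912094}{73483641}$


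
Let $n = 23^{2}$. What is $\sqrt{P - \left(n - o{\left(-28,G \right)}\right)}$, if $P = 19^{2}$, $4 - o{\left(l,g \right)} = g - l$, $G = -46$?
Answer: $i \sqrt{146} \approx 12.083 i$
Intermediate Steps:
$o{\left(l,g \right)} = 4 + l - g$ ($o{\left(l,g \right)} = 4 - \left(g - l\right) = 4 + l - g$)
$P = 361$
$n = 529$
$\sqrt{P - \left(n - o{\left(-28,G \right)}\right)} = \sqrt{361 - 507} = \sqrt{-146} = i \sqrt{146}$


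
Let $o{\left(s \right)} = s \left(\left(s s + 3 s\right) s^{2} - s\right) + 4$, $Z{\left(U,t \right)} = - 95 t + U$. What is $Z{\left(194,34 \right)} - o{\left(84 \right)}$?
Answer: $-4331476816$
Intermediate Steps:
$Z{\left(U,t \right)} = U - 95 t$
$o{\left(s \right)} = 4 + s \left(- s + s^{2} \left(s^{2} + 3 s\right)\right)$ ($o{\left(s \right)} = s \left(\left(s^{2} + 3 s\right) s^{2} - s\right) + 4 = s \left(s^{2} \left(s^{2} + 3 s\right) - s\right) + 4 = s \left(- s + s^{2} \left(s^{2} + 3 s\right)\right) + 4 = 4 + s \left(- s + s^{2} \left(s^{2} + 3 s\right)\right)$)
$Z{\left(194,34 \right)} - o{\left(84 \right)} = \left(194 - 3230\right) - \left(4 + 84^{5} - 84^{2} + 3 \cdot 84^{4}\right) = \left(194 - 3230\right) - \left(4 + 4182119424 - 7056 + 3 \cdot 49787136\right) = -3036 - \left(4 + 4182119424 - 7056 + 149361408\right) = -3036 - 4331473780 = -4331476816$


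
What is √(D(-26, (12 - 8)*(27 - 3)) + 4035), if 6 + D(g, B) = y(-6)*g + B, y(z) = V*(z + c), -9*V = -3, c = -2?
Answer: √37749/3 ≈ 64.764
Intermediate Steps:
V = ⅓ (V = -⅑*(-3) = ⅓ ≈ 0.33333)
y(z) = -⅔ + z/3 (y(z) = (z - 2)/3 = (-2 + z)/3 = -⅔ + z/3)
D(g, B) = -6 + B - 8*g/3 (D(g, B) = -6 + ((-⅔ + (⅓)*(-6))*g + B) = -6 + ((-⅔ - 2)*g + B) = -6 + (-8*g/3 + B) = -6 + (B - 8*g/3) = -6 + B - 8*g/3)
√(D(-26, (12 - 8)*(27 - 3)) + 4035) = √((-6 + (12 - 8)*(27 - 3) - 8/3*(-26)) + 4035) = √((-6 + 4*24 + 208/3) + 4035) = √((-6 + 96 + 208/3) + 4035) = √(478/3 + 4035) = √(12583/3) = √37749/3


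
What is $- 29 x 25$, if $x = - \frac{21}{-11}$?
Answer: $- \frac{15225}{11} \approx -1384.1$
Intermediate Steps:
$x = \frac{21}{11}$ ($x = \left(-21\right) \left(- \frac{1}{11}\right) = \frac{21}{11} \approx 1.9091$)
$- 29 x 25 = \left(-29\right) \frac{21}{11} \cdot 25 = \left(- \frac{609}{11}\right) 25 = - \frac{15225}{11}$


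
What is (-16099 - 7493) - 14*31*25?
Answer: -34442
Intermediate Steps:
(-16099 - 7493) - 14*31*25 = -23592 - 434*25 = -23592 - 10850 = -34442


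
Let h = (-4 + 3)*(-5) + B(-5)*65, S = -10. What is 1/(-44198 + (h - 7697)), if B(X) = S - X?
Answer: -1/52215 ≈ -1.9152e-5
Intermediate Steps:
B(X) = -10 - X
h = -320 (h = (-4 + 3)*(-5) + (-10 - 1*(-5))*65 = -1*(-5) + (-10 + 5)*65 = 5 - 5*65 = 5 - 325 = -320)
1/(-44198 + (h - 7697)) = 1/(-44198 + (-320 - 7697)) = 1/(-44198 - 8017) = 1/(-52215) = -1/52215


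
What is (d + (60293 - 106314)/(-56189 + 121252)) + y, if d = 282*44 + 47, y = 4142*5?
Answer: 2157768374/65063 ≈ 33164.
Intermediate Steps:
y = 20710
d = 12455 (d = 12408 + 47 = 12455)
(d + (60293 - 106314)/(-56189 + 121252)) + y = (12455 + (60293 - 106314)/(-56189 + 121252)) + 20710 = (12455 - 46021/65063) + 20710 = 810313644/65063 + 20710 = 2157768374/65063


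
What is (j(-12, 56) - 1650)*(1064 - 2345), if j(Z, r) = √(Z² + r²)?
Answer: 2113650 - 5124*√205 ≈ 2.0403e+6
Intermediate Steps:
(j(-12, 56) - 1650)*(1064 - 2345) = (√((-12)² + 56²) - 1650)*(1064 - 2345) = (√(144 + 3136) - 1650)*(-1281) = (√3280 - 1650)*(-1281) = (4*√205 - 1650)*(-1281) = (-1650 + 4*√205)*(-1281) = 2113650 - 5124*√205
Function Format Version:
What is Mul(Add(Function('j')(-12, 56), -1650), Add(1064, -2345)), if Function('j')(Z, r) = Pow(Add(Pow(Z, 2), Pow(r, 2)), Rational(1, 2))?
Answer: Add(2113650, Mul(-5124, Pow(205, Rational(1, 2)))) ≈ 2.0403e+6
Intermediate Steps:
Mul(Add(Function('j')(-12, 56), -1650), Add(1064, -2345)) = Mul(Add(Pow(Add(Pow(-12, 2), Pow(56, 2)), Rational(1, 2)), -1650), Add(1064, -2345)) = Mul(Add(Pow(Add(144, 3136), Rational(1, 2)), -1650), -1281) = Mul(Add(Pow(3280, Rational(1, 2)), -1650), -1281) = Mul(Add(Mul(4, Pow(205, Rational(1, 2))), -1650), -1281) = Mul(Add(-1650, Mul(4, Pow(205, Rational(1, 2)))), -1281) = Add(2113650, Mul(-5124, Pow(205, Rational(1, 2))))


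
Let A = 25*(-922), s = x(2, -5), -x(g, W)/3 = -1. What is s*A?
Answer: -69150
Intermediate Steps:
x(g, W) = 3 (x(g, W) = -3*(-1) = 3)
s = 3
A = -23050
s*A = 3*(-23050) = -69150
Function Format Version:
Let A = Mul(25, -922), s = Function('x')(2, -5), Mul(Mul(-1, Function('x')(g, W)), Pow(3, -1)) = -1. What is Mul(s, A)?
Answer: -69150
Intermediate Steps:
Function('x')(g, W) = 3 (Function('x')(g, W) = Mul(-3, -1) = 3)
s = 3
A = -23050
Mul(s, A) = Mul(3, -23050) = -69150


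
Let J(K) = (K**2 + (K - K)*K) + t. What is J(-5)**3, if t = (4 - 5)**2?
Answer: 17576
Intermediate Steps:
t = 1 (t = (-1)**2 = 1)
J(K) = 1 + K**2 (J(K) = (K**2 + (K - K)*K) + 1 = (K**2 + 0*K) + 1 = (K**2 + 0) + 1 = K**2 + 1 = 1 + K**2)
J(-5)**3 = (1 + (-5)**2)**3 = (1 + 25)**3 = 26**3 = 17576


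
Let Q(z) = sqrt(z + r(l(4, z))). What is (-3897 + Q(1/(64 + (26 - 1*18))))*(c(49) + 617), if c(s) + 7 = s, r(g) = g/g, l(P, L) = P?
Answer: -2568123 + 659*sqrt(146)/12 ≈ -2.5675e+6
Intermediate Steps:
r(g) = 1
c(s) = -7 + s
Q(z) = sqrt(1 + z) (Q(z) = sqrt(z + 1) = sqrt(1 + z))
(-3897 + Q(1/(64 + (26 - 1*18))))*(c(49) + 617) = (-3897 + sqrt(1 + 1/(64 + (26 - 1*18))))*((-7 + 49) + 617) = (-3897 + sqrt(1 + 1/(64 + (26 - 18))))*(42 + 617) = (-3897 + sqrt(1 + 1/(64 + 8)))*659 = (-3897 + sqrt(1 + 1/72))*659 = (-3897 + sqrt(73/72))*659 = (-3897 + sqrt(146)/12)*659 = -2568123 + 659*sqrt(146)/12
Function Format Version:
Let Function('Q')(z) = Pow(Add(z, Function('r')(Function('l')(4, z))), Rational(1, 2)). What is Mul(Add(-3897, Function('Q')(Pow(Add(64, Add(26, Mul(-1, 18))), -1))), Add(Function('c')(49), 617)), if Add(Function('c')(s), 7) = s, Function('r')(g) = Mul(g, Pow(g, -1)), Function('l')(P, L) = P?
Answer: Add(-2568123, Mul(Rational(659, 12), Pow(146, Rational(1, 2)))) ≈ -2.5675e+6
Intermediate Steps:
Function('r')(g) = 1
Function('c')(s) = Add(-7, s)
Function('Q')(z) = Pow(Add(1, z), Rational(1, 2)) (Function('Q')(z) = Pow(Add(z, 1), Rational(1, 2)) = Pow(Add(1, z), Rational(1, 2)))
Mul(Add(-3897, Function('Q')(Pow(Add(64, Add(26, Mul(-1, 18))), -1))), Add(Function('c')(49), 617)) = Mul(Add(-3897, Pow(Add(1, Pow(Add(64, Add(26, Mul(-1, 18))), -1)), Rational(1, 2))), Add(Add(-7, 49), 617)) = Mul(Add(-3897, Pow(Add(1, Pow(Add(64, Add(26, -18)), -1)), Rational(1, 2))), Add(42, 617)) = Mul(Add(-3897, Pow(Add(1, Pow(Add(64, 8), -1)), Rational(1, 2))), 659) = Mul(Add(-3897, Pow(Add(1, Pow(72, -1)), Rational(1, 2))), 659) = Mul(Add(-3897, Pow(Add(1, Rational(1, 72)), Rational(1, 2))), 659) = Mul(Add(-3897, Pow(Rational(73, 72), Rational(1, 2))), 659) = Mul(Add(-3897, Mul(Rational(1, 12), Pow(146, Rational(1, 2)))), 659) = Add(-2568123, Mul(Rational(659, 12), Pow(146, Rational(1, 2))))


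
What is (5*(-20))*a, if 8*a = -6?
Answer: 75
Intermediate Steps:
a = -3/4 (a = (1/8)*(-6) = -3/4 ≈ -0.75000)
(5*(-20))*a = (5*(-20))*(-3/4) = -100*(-3/4) = 75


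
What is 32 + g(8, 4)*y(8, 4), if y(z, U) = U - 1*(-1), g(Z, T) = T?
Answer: 52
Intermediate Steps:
y(z, U) = 1 + U (y(z, U) = U + 1 = 1 + U)
32 + g(8, 4)*y(8, 4) = 32 + 4*(1 + 4) = 32 + 4*5 = 32 + 20 = 52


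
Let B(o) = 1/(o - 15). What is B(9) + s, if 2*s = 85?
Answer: 127/3 ≈ 42.333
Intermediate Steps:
s = 85/2 (s = (1/2)*85 = 85/2 ≈ 42.500)
B(o) = 1/(-15 + o)
B(9) + s = 1/(-15 + 9) + 85/2 = 1/(-6) + 85/2 = -1/6 + 85/2 = 127/3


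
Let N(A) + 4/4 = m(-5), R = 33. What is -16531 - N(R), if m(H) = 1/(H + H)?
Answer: -165299/10 ≈ -16530.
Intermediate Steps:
m(H) = 1/(2*H)
N(A) = -11/10 (N(A) = -1 + (½)/(-5) = -1 + (½)*(-⅕) = -1 - ⅒ = -11/10)
-16531 - N(R) = -16531 - 1*(-11/10) = -16531 + 11/10 = -165299/10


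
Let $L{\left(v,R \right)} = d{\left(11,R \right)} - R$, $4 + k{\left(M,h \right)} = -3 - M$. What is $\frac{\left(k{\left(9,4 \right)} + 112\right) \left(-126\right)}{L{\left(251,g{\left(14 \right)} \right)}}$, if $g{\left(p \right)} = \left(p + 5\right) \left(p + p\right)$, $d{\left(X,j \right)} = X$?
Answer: $\frac{12096}{521} \approx 23.217$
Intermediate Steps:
$g{\left(p \right)} = 2 p \left(5 + p\right)$ ($g{\left(p \right)} = \left(5 + p\right) 2 p = 2 p \left(5 + p\right)$)
$k{\left(M,h \right)} = -7 - M$ ($k{\left(M,h \right)} = -4 - \left(3 + M\right) = -7 - M$)
$L{\left(v,R \right)} = 11 - R$
$\frac{\left(k{\left(9,4 \right)} + 112\right) \left(-126\right)}{L{\left(251,g{\left(14 \right)} \right)}} = \frac{\left(\left(-7 - 9\right) + 112\right) \left(-126\right)}{11 - 2 \cdot 14 \left(5 + 14\right)} = \frac{\left(\left(-7 - 9\right) + 112\right) \left(-126\right)}{11 - 2 \cdot 14 \cdot 19} = \frac{\left(-16 + 112\right) \left(-126\right)}{11 - 532} = \frac{96 \left(-126\right)}{11 - 532} = - \frac{12096}{-521} = \left(-12096\right) \left(- \frac{1}{521}\right) = \frac{12096}{521}$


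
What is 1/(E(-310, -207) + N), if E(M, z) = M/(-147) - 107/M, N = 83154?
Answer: 45570/3789439609 ≈ 1.2026e-5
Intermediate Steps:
E(M, z) = -107/M - M/147 (E(M, z) = M*(-1/147) - 107/M = -M/147 - 107/M = -107/M - M/147)
1/(E(-310, -207) + N) = 1/((-107/(-310) - 1/147*(-310)) + 83154) = 1/((-107*(-1/310) + 310/147) + 83154) = 1/((107/310 + 310/147) + 83154) = 1/(111829/45570 + 83154) = 1/(3789439609/45570) = 45570/3789439609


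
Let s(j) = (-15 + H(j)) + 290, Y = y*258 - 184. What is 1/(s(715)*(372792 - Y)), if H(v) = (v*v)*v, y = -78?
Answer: 1/143688329565000 ≈ 6.9595e-15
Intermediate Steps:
Y = -20308 (Y = -78*258 - 184 = -20124 - 184 = -20308)
H(v) = v**3 (H(v) = v**2*v = v**3)
s(j) = 275 + j**3 (s(j) = (-15 + j**3) + 290 = 275 + j**3)
1/(s(715)*(372792 - Y)) = 1/((275 + 715**3)*(372792 - 1*(-20308))) = 1/((275 + 365525875)*(372792 + 20308)) = 1/(365526150*393100) = (1/365526150)*(1/393100) = 1/143688329565000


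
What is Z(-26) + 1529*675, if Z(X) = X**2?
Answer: 1032751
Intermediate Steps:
Z(-26) + 1529*675 = (-26)**2 + 1529*675 = 676 + 1032075 = 1032751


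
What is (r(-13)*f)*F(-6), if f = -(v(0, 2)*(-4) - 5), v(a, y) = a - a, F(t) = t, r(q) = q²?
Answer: -5070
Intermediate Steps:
v(a, y) = 0
f = 5 (f = -(0*(-4) - 5) = -(0 - 5) = -1*(-5) = 5)
(r(-13)*f)*F(-6) = ((-13)²*5)*(-6) = (169*5)*(-6) = 845*(-6) = -5070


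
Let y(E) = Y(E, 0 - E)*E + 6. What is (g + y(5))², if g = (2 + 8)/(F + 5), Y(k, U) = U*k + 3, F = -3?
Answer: 9801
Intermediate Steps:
Y(k, U) = 3 + U*k
g = 5 (g = (2 + 8)/(-3 + 5) = 10/2 = 10*(½) = 5)
y(E) = 6 + E*(3 - E²) (y(E) = (3 + (0 - E)*E)*E + 6 = (3 + (-E)*E)*E + 6 = (3 - E²)*E + 6 = E*(3 - E²) + 6 = 6 + E*(3 - E²))
(g + y(5))² = (5 + (6 + 5*(3 - 1*5²)))² = (5 + (6 + 5*(3 - 1*25)))² = (5 + (6 + 5*(3 - 25)))² = (5 + (6 + 5*(-22)))² = (5 + (6 - 110))² = (5 - 104)² = (-99)² = 9801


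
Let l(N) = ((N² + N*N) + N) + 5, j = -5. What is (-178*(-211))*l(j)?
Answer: 1877900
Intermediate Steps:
l(N) = 5 + N + 2*N² (l(N) = ((N² + N²) + N) + 5 = (2*N² + N) + 5 = (N + 2*N²) + 5 = 5 + N + 2*N²)
(-178*(-211))*l(j) = (-178*(-211))*(5 - 5 + 2*(-5)²) = 37558*(5 - 5 + 2*25) = 37558*(5 - 5 + 50) = 37558*50 = 1877900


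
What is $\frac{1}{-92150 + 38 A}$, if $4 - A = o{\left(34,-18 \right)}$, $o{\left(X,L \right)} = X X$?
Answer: $- \frac{1}{135926} \approx -7.3569 \cdot 10^{-6}$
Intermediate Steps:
$o{\left(X,L \right)} = X^{2}$
$A = -1152$ ($A = 4 - 34^{2} = 4 - 1156 = -1152$)
$\frac{1}{-92150 + 38 A} = \frac{1}{-92150 + 38 \left(-1152\right)} = \frac{1}{-92150 - 43776} = \frac{1}{-135926} = - \frac{1}{135926}$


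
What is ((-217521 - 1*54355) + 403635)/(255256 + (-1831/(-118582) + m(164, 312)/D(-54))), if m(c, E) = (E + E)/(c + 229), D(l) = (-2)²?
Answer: 2046776191678/3965214882077 ≈ 0.51618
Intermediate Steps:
D(l) = 4
m(c, E) = 2*E/(229 + c) (m(c, E) = (2*E)/(229 + c) = 2*E/(229 + c))
((-217521 - 1*54355) + 403635)/(255256 + (-1831/(-118582) + m(164, 312)/D(-54))) = ((-217521 - 1*54355) + 403635)/(255256 + (-1831/(-118582) + (2*312/(229 + 164))/4)) = ((-217521 - 54355) + 403635)/(255256 + (-1831*(-1/118582) + (2*312/393)*(¼))) = (-271876 + 403635)/(255256 + (1831/118582 + (2*312*(1/393))*(¼))) = 131759/(255256 + (1831/118582 + (208/131)*(¼))) = 131759/(255256 + (1831/118582 + 52/131)) = 131759/(255256 + 6406125/15534242) = 131759/(3965214882077/15534242) = 131759*(15534242/3965214882077) = 2046776191678/3965214882077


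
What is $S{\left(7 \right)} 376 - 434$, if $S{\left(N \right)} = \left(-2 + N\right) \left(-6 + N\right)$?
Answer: $1446$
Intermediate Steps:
$S{\left(N \right)} = \left(-6 + N\right) \left(-2 + N\right)$
$S{\left(7 \right)} 376 - 434 = \left(12 + 7^{2} - 56\right) 376 - 434 = \left(12 + 49 - 56\right) 376 - 434 = 5 \cdot 376 - 434 = 1880 - 434 = 1446$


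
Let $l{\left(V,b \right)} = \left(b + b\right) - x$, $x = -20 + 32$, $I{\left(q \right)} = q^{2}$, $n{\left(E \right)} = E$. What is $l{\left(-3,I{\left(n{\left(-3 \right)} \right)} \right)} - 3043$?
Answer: $-3037$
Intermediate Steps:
$x = 12$
$l{\left(V,b \right)} = -12 + 2 b$ ($l{\left(V,b \right)} = \left(b + b\right) - 12 = 2 b - 12 = -12 + 2 b$)
$l{\left(-3,I{\left(n{\left(-3 \right)} \right)} \right)} - 3043 = \left(-12 + 2 \left(-3\right)^{2}\right) - 3043 = \left(-12 + 2 \cdot 9\right) - 3043 = \left(-12 + 18\right) - 3043 = 6 - 3043 = -3037$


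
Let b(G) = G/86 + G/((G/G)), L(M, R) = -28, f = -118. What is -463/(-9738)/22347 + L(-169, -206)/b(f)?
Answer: 87336980041/372339412146 ≈ 0.23456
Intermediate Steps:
b(G) = 87*G/86 (b(G) = G*(1/86) + G/1 = G/86 + G*1 = G/86 + G = 87*G/86)
-463/(-9738)/22347 + L(-169, -206)/b(f) = -463/(-9738)/22347 - 28/((87/86)*(-118)) = -463*(-1/9738)*(1/22347) - 28/(-5133/43) = (463/9738)*(1/22347) - 28*(-43/5133) = 463/217615086 + 1204/5133 = 87336980041/372339412146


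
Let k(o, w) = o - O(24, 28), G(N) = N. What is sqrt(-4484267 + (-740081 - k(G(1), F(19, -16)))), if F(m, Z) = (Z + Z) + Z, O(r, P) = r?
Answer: 5*I*sqrt(208973) ≈ 2285.7*I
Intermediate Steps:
F(m, Z) = 3*Z (F(m, Z) = 2*Z + Z = 3*Z)
k(o, w) = -24 + o (k(o, w) = o - 1*24 = o - 24 = -24 + o)
sqrt(-4484267 + (-740081 - k(G(1), F(19, -16)))) = sqrt(-4484267 + (-740081 - (-24 + 1))) = sqrt(-4484267 + (-740081 - 1*(-23))) = sqrt(-4484267 + (-740081 + 23)) = sqrt(-4484267 - 740058) = sqrt(-5224325) = 5*I*sqrt(208973)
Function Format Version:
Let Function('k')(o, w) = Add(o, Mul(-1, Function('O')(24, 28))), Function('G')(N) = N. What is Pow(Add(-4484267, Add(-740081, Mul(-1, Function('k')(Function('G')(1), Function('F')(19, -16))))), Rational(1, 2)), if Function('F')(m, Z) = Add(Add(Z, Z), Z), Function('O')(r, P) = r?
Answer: Mul(5, I, Pow(208973, Rational(1, 2))) ≈ Mul(2285.7, I)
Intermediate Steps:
Function('F')(m, Z) = Mul(3, Z) (Function('F')(m, Z) = Add(Mul(2, Z), Z) = Mul(3, Z))
Function('k')(o, w) = Add(-24, o) (Function('k')(o, w) = Add(o, Mul(-1, 24)) = Add(o, -24) = Add(-24, o))
Pow(Add(-4484267, Add(-740081, Mul(-1, Function('k')(Function('G')(1), Function('F')(19, -16))))), Rational(1, 2)) = Pow(Add(-4484267, Add(-740081, Mul(-1, Add(-24, 1)))), Rational(1, 2)) = Pow(Add(-4484267, Add(-740081, Mul(-1, -23))), Rational(1, 2)) = Pow(Add(-4484267, Add(-740081, 23)), Rational(1, 2)) = Pow(Add(-4484267, -740058), Rational(1, 2)) = Pow(-5224325, Rational(1, 2)) = Mul(5, I, Pow(208973, Rational(1, 2)))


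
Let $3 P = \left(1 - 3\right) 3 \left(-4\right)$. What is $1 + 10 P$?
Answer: $81$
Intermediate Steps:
$P = 8$ ($P = \frac{\left(1 - 3\right) 3 \left(-4\right)}{3} = \frac{\left(-2\right) \left(-12\right)}{3} = \frac{1}{3} \cdot 24 = 8$)
$1 + 10 P = 1 + 10 \cdot 8 = 1 + 80 = 81$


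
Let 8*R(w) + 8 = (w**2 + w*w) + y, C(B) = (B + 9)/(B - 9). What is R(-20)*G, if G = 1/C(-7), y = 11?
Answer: -803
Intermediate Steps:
C(B) = (9 + B)/(-9 + B)
R(w) = 3/8 + w**2/4 (R(w) = -1 + ((w**2 + w*w) + 11)/8 = -1 + ((w**2 + w**2) + 11)/8 = -1 + (2*w**2 + 11)/8 = -1 + (11 + 2*w**2)/8 = -1 + (11/8 + w**2/4) = 3/8 + w**2/4)
G = -8 (G = 1/((9 - 7)/(-9 - 7)) = 1/(2/(-16)) = 1/(-1/16*2) = 1/(-1/8) = -8)
R(-20)*G = (3/8 + (1/4)*(-20)**2)*(-8) = (3/8 + (1/4)*400)*(-8) = (3/8 + 100)*(-8) = (803/8)*(-8) = -803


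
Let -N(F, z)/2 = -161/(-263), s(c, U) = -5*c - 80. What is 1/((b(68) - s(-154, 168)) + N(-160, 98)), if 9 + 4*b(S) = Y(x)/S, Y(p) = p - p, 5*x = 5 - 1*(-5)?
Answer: -1052/729535 ≈ -0.0014420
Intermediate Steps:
x = 2 (x = (5 - 1*(-5))/5 = (5 + 5)/5 = (⅕)*10 = 2)
s(c, U) = -80 - 5*c
N(F, z) = -322/263 (N(F, z) = -(-322)/(-263) = -(-322)*(-1)/263 = -2*161/263 = -322/263)
Y(p) = 0
b(S) = -9/4 (b(S) = -9/4 + (0/S)/4 = -9/4 + (¼)*0 = -9/4 + 0 = -9/4)
1/((b(68) - s(-154, 168)) + N(-160, 98)) = 1/((-9/4 - (-80 - 5*(-154))) - 322/263) = 1/((-9/4 - (-80 + 770)) - 322/263) = 1/((-9/4 - 1*690) - 322/263) = 1/((-9/4 - 690) - 322/263) = 1/(-2769/4 - 322/263) = 1/(-729535/1052) = -1052/729535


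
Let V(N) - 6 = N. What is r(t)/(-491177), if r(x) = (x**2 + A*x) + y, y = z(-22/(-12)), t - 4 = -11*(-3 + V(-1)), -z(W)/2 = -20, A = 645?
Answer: 11246/491177 ≈ 0.022896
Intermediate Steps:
V(N) = 6 + N
z(W) = 40 (z(W) = -2*(-20) = 40)
t = -18 (t = 4 - 11*(-3 + (6 - 1)) = 4 - 11*(-3 + 5) = 4 - 11*2 = 4 - 22 = -18)
y = 40
r(x) = 40 + x**2 + 645*x (r(x) = (x**2 + 645*x) + 40 = 40 + x**2 + 645*x)
r(t)/(-491177) = (40 + (-18)**2 + 645*(-18))/(-491177) = (40 + 324 - 11610)*(-1/491177) = -11246*(-1/491177) = 11246/491177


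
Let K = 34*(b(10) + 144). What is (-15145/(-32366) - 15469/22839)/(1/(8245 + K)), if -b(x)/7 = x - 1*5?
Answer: -1849692111049/739207074 ≈ -2502.3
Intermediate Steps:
b(x) = 35 - 7*x (b(x) = -7*(x - 1*5) = -7*(x - 5) = -7*(-5 + x) = 35 - 7*x)
K = 3706 (K = 34*((35 - 7*10) + 144) = 34*((35 - 70) + 144) = 34*(-35 + 144) = 34*109 = 3706)
(-15145/(-32366) - 15469/22839)/(1/(8245 + K)) = (-15145/(-32366) - 15469/22839)/(1/(8245 + 3706)) = (-15145*(-1/32366) - 15469*1/22839)/(1/11951) = (15145/32366 - 15469/22839)/(1/11951) = -154772999/739207074*11951 = -1849692111049/739207074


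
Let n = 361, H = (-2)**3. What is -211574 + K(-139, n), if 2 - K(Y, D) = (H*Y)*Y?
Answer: -57004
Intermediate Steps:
H = -8
K(Y, D) = 2 + 8*Y**2 (K(Y, D) = 2 - (-8*Y)*Y = 2 - (-8)*Y**2 = 2 + 8*Y**2)
-211574 + K(-139, n) = -211574 + (2 + 8*(-139)**2) = -211574 + (2 + 8*19321) = -211574 + (2 + 154568) = -211574 + 154570 = -57004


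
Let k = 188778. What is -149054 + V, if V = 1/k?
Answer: -28138116011/188778 ≈ -1.4905e+5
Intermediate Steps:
V = 1/188778 ≈ 5.2972e-6
-149054 + V = -149054 + 1/188778 = -28138116011/188778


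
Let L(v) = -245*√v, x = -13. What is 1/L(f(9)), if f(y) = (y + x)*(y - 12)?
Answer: -√3/1470 ≈ -0.0011783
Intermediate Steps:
f(y) = (-13 + y)*(-12 + y) (f(y) = (y - 13)*(y - 12) = (-13 + y)*(-12 + y))
1/L(f(9)) = 1/(-245*√(156 + 9² - 25*9)) = 1/(-245*√(156 + 81 - 225)) = 1/(-490*√3) = -√3/1470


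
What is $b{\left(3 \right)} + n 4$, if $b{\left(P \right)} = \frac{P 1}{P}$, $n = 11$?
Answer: $45$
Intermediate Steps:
$b{\left(P \right)} = 1$ ($b{\left(P \right)} = \frac{P}{P} = 1$)
$b{\left(3 \right)} + n 4 = 1 + 11 \cdot 4 = 1 + 44 = 45$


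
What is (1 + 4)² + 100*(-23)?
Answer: -2275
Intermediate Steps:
(1 + 4)² + 100*(-23) = 5² - 2300 = 25 - 2300 = -2275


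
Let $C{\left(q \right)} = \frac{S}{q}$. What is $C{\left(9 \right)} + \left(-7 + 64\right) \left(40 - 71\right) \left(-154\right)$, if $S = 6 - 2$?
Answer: $\frac{2449066}{9} \approx 2.7212 \cdot 10^{5}$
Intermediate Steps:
$S = 4$ ($S = 6 - 2 = 4$)
$C{\left(q \right)} = \frac{4}{q}$
$C{\left(9 \right)} + \left(-7 + 64\right) \left(40 - 71\right) \left(-154\right) = \frac{4}{9} + \left(-7 + 64\right) \left(40 - 71\right) \left(-154\right) = 4 \cdot \frac{1}{9} + 57 \left(-31\right) \left(-154\right) = \frac{4}{9} - -272118 = \frac{4}{9} + 272118 = \frac{2449066}{9}$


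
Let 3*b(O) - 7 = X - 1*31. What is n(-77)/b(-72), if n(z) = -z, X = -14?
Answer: -231/38 ≈ -6.0789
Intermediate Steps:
b(O) = -38/3 (b(O) = 7/3 + (-14 - 1*31)/3 = 7/3 + (-14 - 31)/3 = 7/3 + (⅓)*(-45) = 7/3 - 15 = -38/3)
n(-77)/b(-72) = (-1*(-77))/(-38/3) = 77*(-3/38) = -231/38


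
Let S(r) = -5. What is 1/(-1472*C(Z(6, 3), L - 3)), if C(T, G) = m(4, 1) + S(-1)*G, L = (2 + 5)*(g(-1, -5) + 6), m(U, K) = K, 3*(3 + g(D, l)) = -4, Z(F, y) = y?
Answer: 3/186944 ≈ 1.6048e-5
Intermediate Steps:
g(D, l) = -13/3 (g(D, l) = -3 + (1/3)*(-4) = -3 - 4/3 = -13/3)
L = 35/3 (L = (2 + 5)*(-13/3 + 6) = 7*(5/3) = 35/3 ≈ 11.667)
C(T, G) = 1 - 5*G
1/(-1472*C(Z(6, 3), L - 3)) = 1/(-1472*(1 - 5*(35/3 - 3))) = 1/(-1472*(1 - 5*26/3)) = 1/(-1472*(1 - 130/3)) = 1/(-1472*(-127/3)) = 1/(186944/3) = 3/186944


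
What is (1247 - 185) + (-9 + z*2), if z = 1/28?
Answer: 14743/14 ≈ 1053.1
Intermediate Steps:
z = 1/28 ≈ 0.035714
(1247 - 185) + (-9 + z*2) = (1247 - 185) + (-9 + (1/28)*2) = 1062 + (-9 + 1/14) = 1062 - 125/14 = 14743/14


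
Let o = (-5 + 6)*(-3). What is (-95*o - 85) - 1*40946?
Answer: -40746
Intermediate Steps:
o = -3 (o = 1*(-3) = -3)
(-95*o - 85) - 1*40946 = (-95*(-3) - 85) - 1*40946 = (285 - 85) - 40946 = 200 - 40946 = -40746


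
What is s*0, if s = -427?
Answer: 0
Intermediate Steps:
s*0 = -427*0 = 0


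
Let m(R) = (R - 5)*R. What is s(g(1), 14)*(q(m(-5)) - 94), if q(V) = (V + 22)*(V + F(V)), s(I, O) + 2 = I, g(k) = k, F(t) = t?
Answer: -7106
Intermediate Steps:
s(I, O) = -2 + I
m(R) = R*(-5 + R) (m(R) = (-5 + R)*R = R*(-5 + R))
q(V) = 2*V*(22 + V) (q(V) = (V + 22)*(V + V) = (22 + V)*(2*V) = 2*V*(22 + V))
s(g(1), 14)*(q(m(-5)) - 94) = (-2 + 1)*(2*(-5*(-5 - 5))*(22 - 5*(-5 - 5)) - 94) = -(2*(-5*(-10))*(22 - 5*(-10)) - 94) = -(2*50*(22 + 50) - 94) = -(2*50*72 - 94) = -(7200 - 94) = -1*7106 = -7106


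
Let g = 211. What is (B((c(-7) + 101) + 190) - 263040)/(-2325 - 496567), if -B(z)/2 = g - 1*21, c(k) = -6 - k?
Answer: 65855/124723 ≈ 0.52801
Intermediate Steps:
B(z) = -380 (B(z) = -2*(211 - 1*21) = -2*(211 - 21) = -2*190 = -380)
(B((c(-7) + 101) + 190) - 263040)/(-2325 - 496567) = (-380 - 263040)/(-2325 - 496567) = -263420/(-498892) = -263420*(-1/498892) = 65855/124723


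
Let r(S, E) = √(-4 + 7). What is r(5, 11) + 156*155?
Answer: 24180 + √3 ≈ 24182.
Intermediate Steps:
r(S, E) = √3
r(5, 11) + 156*155 = √3 + 156*155 = √3 + 24180 = 24180 + √3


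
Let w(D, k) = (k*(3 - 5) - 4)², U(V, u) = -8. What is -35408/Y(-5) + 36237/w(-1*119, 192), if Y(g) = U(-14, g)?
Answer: 666343981/150544 ≈ 4426.2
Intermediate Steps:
w(D, k) = (-4 - 2*k)² (w(D, k) = (k*(-2) - 4)² = (-2*k - 4)² = (-4 - 2*k)²)
Y(g) = -8
-35408/Y(-5) + 36237/w(-1*119, 192) = -35408/(-8) + 36237/((4*(2 + 192)²)) = -35408*(-⅛) + 36237/((4*194²)) = 4426 + 36237/((4*37636)) = 4426 + 36237/150544 = 666343981/150544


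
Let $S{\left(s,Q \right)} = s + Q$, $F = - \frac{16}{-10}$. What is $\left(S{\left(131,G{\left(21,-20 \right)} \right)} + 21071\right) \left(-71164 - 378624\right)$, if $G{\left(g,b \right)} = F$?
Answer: $- \frac{47685624184}{5} \approx -9.5371 \cdot 10^{9}$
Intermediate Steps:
$F = \frac{8}{5}$ ($F = \left(-16\right) \left(- \frac{1}{10}\right) = \frac{8}{5} \approx 1.6$)
$G{\left(g,b \right)} = \frac{8}{5}$
$S{\left(s,Q \right)} = Q + s$
$\left(S{\left(131,G{\left(21,-20 \right)} \right)} + 21071\right) \left(-71164 - 378624\right) = \left(\left(\frac{8}{5} + 131\right) + 21071\right) \left(-71164 - 378624\right) = \left(\frac{663}{5} + 21071\right) \left(-449788\right) = \frac{106018}{5} \left(-449788\right) = - \frac{47685624184}{5}$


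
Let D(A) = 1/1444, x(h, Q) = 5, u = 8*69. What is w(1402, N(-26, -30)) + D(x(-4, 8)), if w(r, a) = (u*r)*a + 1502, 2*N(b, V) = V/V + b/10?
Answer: -4459225059/7220 ≈ -6.1762e+5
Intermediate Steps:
u = 552
N(b, V) = 1/2 + b/20 (N(b, V) = (V/V + b/10)/2 = (1 + b*(1/10))/2 = (1 + b/10)/2 = 1/2 + b/20)
w(r, a) = 1502 + 552*a*r (w(r, a) = (552*r)*a + 1502 = 552*a*r + 1502 = 1502 + 552*a*r)
D(A) = 1/1444
w(1402, N(-26, -30)) + D(x(-4, 8)) = (1502 + 552*(1/2 + (1/20)*(-26))*1402) + 1/1444 = (1502 + 552*(1/2 - 13/10)*1402) + 1/1444 = (1502 + 552*(-4/5)*1402) + 1/1444 = (1502 - 3095616/5) + 1/1444 = -3088106/5 + 1/1444 = -4459225059/7220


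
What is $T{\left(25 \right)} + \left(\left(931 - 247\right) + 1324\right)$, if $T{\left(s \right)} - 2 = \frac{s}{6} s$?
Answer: $\frac{12685}{6} \approx 2114.2$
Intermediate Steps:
$T{\left(s \right)} = 2 + \frac{s^{2}}{6}$ ($T{\left(s \right)} = 2 + \frac{s}{6} s = 2 + \frac{s^{2}}{6}$)
$T{\left(25 \right)} + \left(\left(931 - 247\right) + 1324\right) = \left(2 + \frac{25^{2}}{6}\right) + \left(\left(931 - 247\right) + 1324\right) = \left(2 + \frac{1}{6} \cdot 625\right) + \left(684 + 1324\right) = \left(2 + \frac{625}{6}\right) + 2008 = \frac{637}{6} + 2008 = \frac{12685}{6}$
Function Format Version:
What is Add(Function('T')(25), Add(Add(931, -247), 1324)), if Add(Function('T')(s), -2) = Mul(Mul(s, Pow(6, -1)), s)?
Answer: Rational(12685, 6) ≈ 2114.2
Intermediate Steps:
Function('T')(s) = Add(2, Mul(Rational(1, 6), Pow(s, 2))) (Function('T')(s) = Add(2, Mul(Mul(s, Pow(6, -1)), s)) = Add(2, Mul(Mul(s, Rational(1, 6)), s)) = Add(2, Mul(Mul(Rational(1, 6), s), s)) = Add(2, Mul(Rational(1, 6), Pow(s, 2))))
Add(Function('T')(25), Add(Add(931, -247), 1324)) = Add(Add(2, Mul(Rational(1, 6), Pow(25, 2))), Add(Add(931, -247), 1324)) = Add(Add(2, Mul(Rational(1, 6), 625)), Add(684, 1324)) = Add(Add(2, Rational(625, 6)), 2008) = Add(Rational(637, 6), 2008) = Rational(12685, 6)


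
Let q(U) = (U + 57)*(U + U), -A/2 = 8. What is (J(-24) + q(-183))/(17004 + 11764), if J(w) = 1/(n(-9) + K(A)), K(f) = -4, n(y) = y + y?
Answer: 1014551/632896 ≈ 1.6030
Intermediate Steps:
A = -16 (A = -2*8 = -16)
n(y) = 2*y
q(U) = 2*U*(57 + U) (q(U) = (57 + U)*(2*U) = 2*U*(57 + U))
J(w) = -1/22 (J(w) = 1/(2*(-9) - 4) = 1/(-18 - 4) = 1/(-22) = -1/22)
(J(-24) + q(-183))/(17004 + 11764) = (-1/22 + 2*(-183)*(57 - 183))/(17004 + 11764) = (-1/22 + 2*(-183)*(-126))/28768 = (-1/22 + 46116)*(1/28768) = (1014551/22)*(1/28768) = 1014551/632896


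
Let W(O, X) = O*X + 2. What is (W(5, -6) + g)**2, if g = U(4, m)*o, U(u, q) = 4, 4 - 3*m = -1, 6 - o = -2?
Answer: 16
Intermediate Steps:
o = 8 (o = 6 - 1*(-2) = 6 + 2 = 8)
m = 5/3 (m = 4/3 - 1/3*(-1) = 4/3 + 1/3 = 5/3 ≈ 1.6667)
W(O, X) = 2 + O*X
g = 32 (g = 4*8 = 32)
(W(5, -6) + g)**2 = ((2 + 5*(-6)) + 32)**2 = ((2 - 30) + 32)**2 = (-28 + 32)**2 = 4**2 = 16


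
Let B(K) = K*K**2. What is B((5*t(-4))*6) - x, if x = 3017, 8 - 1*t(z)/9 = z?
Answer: 34012220983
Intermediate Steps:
t(z) = 72 - 9*z
B(K) = K**3
B((5*t(-4))*6) - x = ((5*(72 - 9*(-4)))*6)**3 - 1*3017 = ((5*(72 + 36))*6)**3 - 3017 = ((5*108)*6)**3 - 3017 = (540*6)**3 - 3017 = 3240**3 - 3017 = 34012224000 - 3017 = 34012220983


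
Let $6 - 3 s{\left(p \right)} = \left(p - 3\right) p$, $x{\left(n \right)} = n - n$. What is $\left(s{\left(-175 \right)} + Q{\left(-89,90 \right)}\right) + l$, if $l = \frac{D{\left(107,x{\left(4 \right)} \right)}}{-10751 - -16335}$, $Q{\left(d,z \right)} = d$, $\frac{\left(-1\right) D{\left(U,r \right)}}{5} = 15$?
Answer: $- \frac{175399249}{16752} \approx -10470.0$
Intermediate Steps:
$x{\left(n \right)} = 0$
$D{\left(U,r \right)} = -75$ ($D{\left(U,r \right)} = \left(-5\right) 15 = -75$)
$s{\left(p \right)} = 2 - \frac{p \left(-3 + p\right)}{3}$ ($s{\left(p \right)} = 2 - \frac{\left(p - 3\right) p}{3} = 2 - \frac{\left(-3 + p\right) p}{3} = 2 - \frac{p \left(-3 + p\right)}{3}$)
$l = - \frac{75}{5584}$ ($l = - \frac{75}{-10751 - -16335} = - \frac{75}{-10751 + 16335} = - \frac{75}{5584} \approx -0.013431$)
$\left(s{\left(-175 \right)} + Q{\left(-89,90 \right)}\right) + l = \left(\left(2 - 175 - \frac{\left(-175\right)^{2}}{3}\right) - 89\right) - \frac{75}{5584} = \left(\left(2 - 175 - \frac{30625}{3}\right) - 89\right) - \frac{75}{5584} = \left(- \frac{31144}{3} - 89\right) - \frac{75}{5584} = - \frac{31411}{3} - \frac{75}{5584} = - \frac{175399249}{16752}$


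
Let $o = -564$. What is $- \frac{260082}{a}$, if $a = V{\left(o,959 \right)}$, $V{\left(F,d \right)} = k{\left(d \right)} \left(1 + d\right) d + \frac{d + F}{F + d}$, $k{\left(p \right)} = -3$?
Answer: $\frac{260082}{2761919} \approx 0.094167$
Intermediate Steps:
$V{\left(F,d \right)} = 1 - 3 d \left(1 + d\right)$ ($V{\left(F,d \right)} = - 3 \left(1 + d\right) d + \frac{d + F}{F + d} = - 3 d \left(1 + d\right) + \frac{F + d}{F + d} = - 3 d \left(1 + d\right) + 1 = 1 - 3 d \left(1 + d\right)$)
$a = -2761919$ ($a = 1 - 2877 - 3 \cdot 959^{2} = 1 - 2877 - 2759043 = -2761919$)
$- \frac{260082}{a} = - \frac{260082}{-2761919} = \left(-260082\right) \left(- \frac{1}{2761919}\right) = \frac{260082}{2761919}$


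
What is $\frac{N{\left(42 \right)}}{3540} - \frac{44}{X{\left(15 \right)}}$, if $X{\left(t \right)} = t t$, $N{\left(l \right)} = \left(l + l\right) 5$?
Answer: $- \frac{1021}{13275} \approx -0.076911$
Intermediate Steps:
$N{\left(l \right)} = 10 l$ ($N{\left(l \right)} = 2 l 5 = 10 l$)
$X{\left(t \right)} = t^{2}$
$\frac{N{\left(42 \right)}}{3540} - \frac{44}{X{\left(15 \right)}} = \frac{10 \cdot 42}{3540} - \frac{44}{15^{2}} = 420 \cdot \frac{1}{3540} - \frac{44}{225} = \frac{7}{59} - \frac{44}{225} = - \frac{1021}{13275}$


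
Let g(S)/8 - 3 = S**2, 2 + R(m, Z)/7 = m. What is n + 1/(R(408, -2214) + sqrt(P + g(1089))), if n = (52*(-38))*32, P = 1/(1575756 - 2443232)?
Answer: -77365141054184456/1223512439727 + 2*sqrt(1784850274065247579)/1223512439727 ≈ -63232.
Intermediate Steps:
R(m, Z) = -14 + 7*m
g(S) = 24 + 8*S**2
P = -1/867476 (P = 1/(-867476) = -1/867476 ≈ -1.1528e-6)
n = -63232 (n = -1976*32 = -63232)
n + 1/(R(408, -2214) + sqrt(P + g(1089))) = -63232 + 1/((-14 + 7*408) + sqrt(-1/867476 + (24 + 8*1089**2))) = -63232 + 1/((-14 + 2856) + sqrt(-1/867476 + (24 + 8*1185921))) = -63232 + 1/(2842 + sqrt(-1/867476 + (24 + 9487368))) = -63232 + 1/(2842 + sqrt(-1/867476 + 9487392)) = -63232 + 1/(2842 + sqrt(8230084862591/867476)) = -63232 + 1/(2842 + sqrt(1784850274065247579)/433738)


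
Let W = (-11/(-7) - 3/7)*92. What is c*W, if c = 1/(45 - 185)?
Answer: -184/245 ≈ -0.75102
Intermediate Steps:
W = 736/7 (W = (-11*(-1/7) - 3*1/7)*92 = (11/7 - 3/7)*92 = (8/7)*92 = 736/7 ≈ 105.14)
c = -1/140 (c = 1/(-140) = -1/140 ≈ -0.0071429)
c*W = -1/140*736/7 = -184/245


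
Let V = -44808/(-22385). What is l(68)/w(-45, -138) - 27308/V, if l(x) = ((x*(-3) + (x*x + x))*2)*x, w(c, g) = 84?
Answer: -499978237/78414 ≈ -6376.1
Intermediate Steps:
V = 44808/22385 (V = -44808*(-1/22385) = 44808/22385 ≈ 2.0017)
l(x) = x*(-4*x + 2*x²) (l(x) = ((-3*x + (x² + x))*2)*x = ((-3*x + (x + x²))*2)*x = ((x² - 2*x)*2)*x = (-4*x + 2*x²)*x = x*(-4*x + 2*x²))
l(68)/w(-45, -138) - 27308/V = (2*68²*(-2 + 68))/84 - 27308/44808/22385 = (2*4624*66)*(1/84) - 27308*22385/44808 = 610368*(1/84) - 152822395/11202 = 50864/7 - 152822395/11202 = -499978237/78414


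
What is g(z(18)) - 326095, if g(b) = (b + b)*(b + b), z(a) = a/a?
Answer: -326091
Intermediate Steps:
z(a) = 1
g(b) = 4*b² (g(b) = (2*b)*(2*b) = 4*b²)
g(z(18)) - 326095 = 4*1² - 326095 = 4*1 - 326095 = 4 - 326095 = -326091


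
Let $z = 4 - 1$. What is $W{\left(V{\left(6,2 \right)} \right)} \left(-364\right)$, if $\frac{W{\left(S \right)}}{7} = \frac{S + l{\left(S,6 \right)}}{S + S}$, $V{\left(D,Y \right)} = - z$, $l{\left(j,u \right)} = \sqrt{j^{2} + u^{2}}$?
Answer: $-1274 + 1274 \sqrt{5} \approx 1574.8$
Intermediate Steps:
$z = 3$
$V{\left(D,Y \right)} = -3$ ($V{\left(D,Y \right)} = \left(-1\right) 3 = -3$)
$W{\left(S \right)} = \frac{7 \left(S + \sqrt{36 + S^{2}}\right)}{2 S}$ ($W{\left(S \right)} = 7 \frac{S + \sqrt{S^{2} + 6^{2}}}{S + S} = 7 \frac{S + \sqrt{S^{2} + 36}}{2 S} = 7 \left(S + \sqrt{36 + S^{2}}\right) \frac{1}{2 S} = 7 \frac{S + \sqrt{36 + S^{2}}}{2 S} = \frac{7 \left(S + \sqrt{36 + S^{2}}\right)}{2 S}$)
$W{\left(V{\left(6,2 \right)} \right)} \left(-364\right) = \frac{7 \left(-3 + \sqrt{36 + \left(-3\right)^{2}}\right)}{2 \left(-3\right)} \left(-364\right) = \frac{7}{2} \left(- \frac{1}{3}\right) \left(-3 + \sqrt{36 + 9}\right) \left(-364\right) = \frac{7}{2} \left(- \frac{1}{3}\right) \left(-3 + \sqrt{45}\right) \left(-364\right) = \frac{7}{2} \left(- \frac{1}{3}\right) \left(-3 + 3 \sqrt{5}\right) \left(-364\right) = \left(\frac{7}{2} - \frac{7 \sqrt{5}}{2}\right) \left(-364\right) = -1274 + 1274 \sqrt{5}$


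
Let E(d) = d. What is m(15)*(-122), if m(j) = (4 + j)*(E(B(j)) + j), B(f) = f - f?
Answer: -34770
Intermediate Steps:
B(f) = 0
m(j) = j*(4 + j) (m(j) = (4 + j)*(0 + j) = (4 + j)*j = j*(4 + j))
m(15)*(-122) = (15*(4 + 15))*(-122) = (15*19)*(-122) = 285*(-122) = -34770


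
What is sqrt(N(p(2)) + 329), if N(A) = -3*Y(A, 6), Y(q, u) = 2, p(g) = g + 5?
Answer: sqrt(323) ≈ 17.972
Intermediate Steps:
p(g) = 5 + g
N(A) = -6 (N(A) = -3*2 = -6)
sqrt(N(p(2)) + 329) = sqrt(-6 + 329) = sqrt(323)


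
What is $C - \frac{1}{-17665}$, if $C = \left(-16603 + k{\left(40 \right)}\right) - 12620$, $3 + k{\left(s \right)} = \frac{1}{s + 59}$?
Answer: $- \frac{51111433946}{1748835} \approx -29226.0$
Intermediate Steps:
$k{\left(s \right)} = -3 + \frac{1}{59 + s}$ ($k{\left(s \right)} = -3 + \frac{1}{s + 59} = -3 + \frac{1}{59 + s}$)
$C = - \frac{2893373}{99}$ ($C = \left(-16603 + \frac{-176 - 120}{59 + 40}\right) - 12620 = \left(-16603 + \frac{-176 - 120}{99}\right) - 12620 = \left(-16603 + \frac{1}{99} \left(-296\right)\right) - 12620 = \left(-16603 - \frac{296}{99}\right) - 12620 = - \frac{1643993}{99} - 12620 = - \frac{2893373}{99} \approx -29226.0$)
$C - \frac{1}{-17665} = - \frac{2893373}{99} - \frac{1}{-17665} = - \frac{2893373}{99} - - \frac{1}{17665} = - \frac{2893373}{99} + \frac{1}{17665} = - \frac{51111433946}{1748835}$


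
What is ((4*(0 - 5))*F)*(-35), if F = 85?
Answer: 59500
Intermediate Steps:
((4*(0 - 5))*F)*(-35) = ((4*(0 - 5))*85)*(-35) = ((4*(-5))*85)*(-35) = -20*85*(-35) = -1700*(-35) = 59500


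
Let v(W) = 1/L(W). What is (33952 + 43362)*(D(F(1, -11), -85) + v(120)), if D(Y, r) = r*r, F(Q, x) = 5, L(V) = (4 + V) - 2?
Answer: 34074251307/61 ≈ 5.5859e+8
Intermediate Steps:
L(V) = 2 + V
v(W) = 1/(2 + W)
D(Y, r) = r**2
(33952 + 43362)*(D(F(1, -11), -85) + v(120)) = (33952 + 43362)*((-85)**2 + 1/(2 + 120)) = 77314*(7225 + 1/122) = 77314*(881451/122) = 34074251307/61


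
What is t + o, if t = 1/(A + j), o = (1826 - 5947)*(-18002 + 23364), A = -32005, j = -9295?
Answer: -912597922601/41300 ≈ -2.2097e+7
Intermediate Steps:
o = -22096802 (o = -4121*5362 = -22096802)
t = -1/41300 (t = 1/(-32005 - 9295) = 1/(-41300) = -1/41300 ≈ -2.4213e-5)
t + o = -1/41300 - 22096802 = -912597922601/41300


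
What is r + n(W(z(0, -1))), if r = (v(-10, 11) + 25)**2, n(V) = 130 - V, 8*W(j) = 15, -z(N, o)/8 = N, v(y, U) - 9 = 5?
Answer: 13193/8 ≈ 1649.1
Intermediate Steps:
v(y, U) = 14 (v(y, U) = 9 + 5 = 14)
z(N, o) = -8*N
W(j) = 15/8 (W(j) = (1/8)*15 = 15/8)
r = 1521 (r = (14 + 25)**2 = 39**2 = 1521)
r + n(W(z(0, -1))) = 1521 + (130 - 1*15/8) = 1521 + (130 - 15/8) = 1521 + 1025/8 = 13193/8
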